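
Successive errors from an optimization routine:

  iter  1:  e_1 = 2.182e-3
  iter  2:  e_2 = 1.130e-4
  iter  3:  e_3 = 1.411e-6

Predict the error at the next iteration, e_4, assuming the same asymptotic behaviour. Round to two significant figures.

2.1e-9

First estimate the order: p ≈ ln(e_3/e_2) / ln(e_2/e_1) = ln(1.411e-6/1.130e-4)/ln(1.130e-4/2.182e-3) = ln(0.0124867)/ln(0.0517874) ≈ 1.4805.
Then e_4 ≈ e_3·(e_3/e_2)^p = 1.411e-6·(0.0124867)^1.4805 = 1.411e-6·0.00151982 ≈ 2.144e-09.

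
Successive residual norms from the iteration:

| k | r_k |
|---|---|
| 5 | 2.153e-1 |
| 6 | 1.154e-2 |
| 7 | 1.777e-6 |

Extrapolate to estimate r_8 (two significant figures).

First estimate the order: p ≈ ln(r_7/r_6) / ln(r_6/r_5) = ln(1.777e-6/1.154e-2)/ln(1.154e-2/2.153e-1) = ln(0.000153986)/ln(0.0535996) ≈ 3.0000.
Then r_8 ≈ r_7·(r_7/r_6)^p = 1.777e-6·(0.000153986)^3.0000 = 1.777e-6·3.65127e-12 ≈ 6.488e-18.

6.5e-18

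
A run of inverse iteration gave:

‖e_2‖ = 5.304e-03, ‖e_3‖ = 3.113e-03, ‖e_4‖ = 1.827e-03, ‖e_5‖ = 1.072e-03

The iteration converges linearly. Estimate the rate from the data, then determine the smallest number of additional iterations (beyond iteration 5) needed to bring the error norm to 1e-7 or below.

Rate ρ ≈ ‖e_5‖/‖e_4‖ = 1.072e-03/1.827e-03 = 0.5868.
After j more steps, ‖e_{5+j}‖ ≈ 1.072e-03·ρ^j; need ρ^j ≤ 1e-7/1.072e-03 = 9.32836e-05.
j ≥ ln(9.32836e-05)/ln(0.5868) = -9.2799/-0.53307 = 17.408.
So 18 more iterations are needed.

18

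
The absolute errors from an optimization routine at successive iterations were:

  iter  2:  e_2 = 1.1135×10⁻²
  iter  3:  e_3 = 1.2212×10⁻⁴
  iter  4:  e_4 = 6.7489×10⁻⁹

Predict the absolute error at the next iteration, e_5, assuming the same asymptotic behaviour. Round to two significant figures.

3.8e-18

First estimate the order: p ≈ ln(e_4/e_3) / ln(e_3/e_2) = ln(6.7489×10⁻⁹/1.2212×10⁻⁴)/ln(1.2212×10⁻⁴/1.1135×10⁻²) = ln(5.52645e-05)/ln(0.0109672) ≈ 2.1723.
Then e_5 ≈ e_4·(e_4/e_3)^p = 6.7489×10⁻⁹·(5.52645e-05)^2.1723 = 6.7489×10⁻⁹·5.64048e-10 ≈ 3.807e-18.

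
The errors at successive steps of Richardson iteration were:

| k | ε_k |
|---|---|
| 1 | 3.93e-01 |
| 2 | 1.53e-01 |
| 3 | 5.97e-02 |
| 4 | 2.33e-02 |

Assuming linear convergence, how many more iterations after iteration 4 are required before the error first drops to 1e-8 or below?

16

Rate ρ ≈ ε_4/ε_3 = 2.33e-02/5.97e-02 = 0.3903.
After j more steps, ε_{4+j} ≈ 2.33e-02·ρ^j; need ρ^j ≤ 1e-8/2.33e-02 = 4.29185e-07.
j ≥ ln(4.29185e-07)/ln(0.3903) = -14.6614/-0.94084 = 15.583.
So 16 more iterations are needed.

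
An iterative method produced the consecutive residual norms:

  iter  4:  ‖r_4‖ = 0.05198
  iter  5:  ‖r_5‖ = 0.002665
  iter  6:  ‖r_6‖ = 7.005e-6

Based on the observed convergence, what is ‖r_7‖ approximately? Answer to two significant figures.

First estimate the order: p ≈ ln(‖r_6‖/‖r_5‖) / ln(‖r_5‖/‖r_4‖) = ln(7.005e-6/0.002665)/ln(0.002665/0.05198) = ln(0.00262852)/ln(0.0512697) ≈ 2.0000.
Then ‖r_7‖ ≈ ‖r_6‖·(‖r_6‖/‖r_5‖)^p = 7.005e-6·(0.00262852)^2.0000 = 7.005e-6·6.90912e-06 ≈ 4.84e-11.

4.8e-11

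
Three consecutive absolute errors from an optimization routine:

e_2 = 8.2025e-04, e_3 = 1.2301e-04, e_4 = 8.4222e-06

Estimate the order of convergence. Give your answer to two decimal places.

1.41

p ≈ ln(e_4/e_3) / ln(e_3/e_2)
  = ln(8.4222e-06/1.2301e-04) / ln(1.2301e-04/8.2025e-04)
  = ln(0.0684676) / ln(0.149966)
  = -2.68139 / -1.89735 ≈ 1.41323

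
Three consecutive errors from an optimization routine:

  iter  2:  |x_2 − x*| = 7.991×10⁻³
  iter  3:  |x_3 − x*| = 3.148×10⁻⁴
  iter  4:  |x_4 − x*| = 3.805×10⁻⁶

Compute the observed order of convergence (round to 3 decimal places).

p ≈ ln(|x_4 − x*|/|x_3 − x*|) / ln(|x_3 − x*|/|x_2 − x*|)
  = ln(3.805×10⁻⁶/3.148×10⁻⁴) / ln(3.148×10⁻⁴/7.991×10⁻³)
  = ln(0.012087) / ln(0.0393943)
  = -4.415625 / -3.234134 ≈ 1.365319

1.365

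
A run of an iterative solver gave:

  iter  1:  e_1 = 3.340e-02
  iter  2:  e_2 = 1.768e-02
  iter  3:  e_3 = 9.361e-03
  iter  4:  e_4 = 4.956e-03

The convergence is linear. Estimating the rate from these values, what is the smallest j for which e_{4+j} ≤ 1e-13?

Rate ρ ≈ e_4/e_3 = 4.956e-03/9.361e-03 = 0.5294.
After j more steps, e_{4+j} ≈ 4.956e-03·ρ^j; need ρ^j ≤ 1e-13/4.956e-03 = 2.01776e-11.
j ≥ ln(2.01776e-11)/ln(0.5294) = -24.6264/-0.63601 = 38.720.
So 39 more iterations are needed.

39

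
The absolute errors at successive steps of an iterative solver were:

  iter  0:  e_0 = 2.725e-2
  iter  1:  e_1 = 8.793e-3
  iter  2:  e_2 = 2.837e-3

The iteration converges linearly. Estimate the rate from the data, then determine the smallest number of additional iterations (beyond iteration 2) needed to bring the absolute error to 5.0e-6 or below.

Rate ρ ≈ e_2/e_1 = 2.837e-3/8.793e-3 = 0.3226.
After j more steps, e_{2+j} ≈ 2.837e-3·ρ^j; need ρ^j ≤ 5.0e-6/2.837e-3 = 0.00176243.
j ≥ ln(0.00176243)/ln(0.3226) = -6.3411/-1.13134 = 5.605.
So 6 more iterations are needed.

6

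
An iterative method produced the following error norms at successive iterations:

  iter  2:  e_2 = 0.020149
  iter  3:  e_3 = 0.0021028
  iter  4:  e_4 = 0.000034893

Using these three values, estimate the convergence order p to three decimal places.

1.814

p ≈ ln(e_4/e_3) / ln(e_3/e_2)
  = ln(0.000034893/0.0021028) / ln(0.0021028/0.020149)
  = ln(0.0165936) / ln(0.104362)
  = -4.098738 / -2.259890 ≈ 1.813689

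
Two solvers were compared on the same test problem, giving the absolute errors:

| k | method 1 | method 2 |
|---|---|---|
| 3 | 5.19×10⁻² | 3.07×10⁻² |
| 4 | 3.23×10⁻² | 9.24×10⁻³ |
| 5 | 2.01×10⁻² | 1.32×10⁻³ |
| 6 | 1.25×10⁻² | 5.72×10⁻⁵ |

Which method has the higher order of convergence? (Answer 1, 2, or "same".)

Method 1: p ≈ ln(1.25×10⁻²/2.01×10⁻²)/ln(2.01×10⁻²/3.23×10⁻²) ≈ 1.00.
Method 2: p ≈ ln(5.72×10⁻⁵/1.32×10⁻³)/ln(1.32×10⁻³/9.24×10⁻³) ≈ 1.61.
Method 2 has the higher order (≈1.6 vs ≈1.0).

2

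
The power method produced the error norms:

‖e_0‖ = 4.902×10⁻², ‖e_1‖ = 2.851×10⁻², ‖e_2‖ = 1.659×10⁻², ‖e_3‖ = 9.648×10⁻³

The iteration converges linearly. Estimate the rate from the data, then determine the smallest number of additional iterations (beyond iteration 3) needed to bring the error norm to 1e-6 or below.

Rate ρ ≈ ‖e_3‖/‖e_2‖ = 9.648×10⁻³/1.659×10⁻² = 0.5816.
After j more steps, ‖e_{3+j}‖ ≈ 9.648×10⁻³·ρ^j; need ρ^j ≤ 1e-6/9.648×10⁻³ = 0.000103648.
j ≥ ln(0.000103648)/ln(0.5816) = -9.1745/-0.54197 = 16.928.
So 17 more iterations are needed.

17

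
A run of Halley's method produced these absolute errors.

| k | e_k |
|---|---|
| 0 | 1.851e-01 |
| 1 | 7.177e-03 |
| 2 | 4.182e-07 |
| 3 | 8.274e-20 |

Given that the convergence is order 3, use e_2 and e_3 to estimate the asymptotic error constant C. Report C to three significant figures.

1.13

C ≈ e_3 / e_2^3
  = 8.274e-20 / (4.182e-07)^3
  = 8.274e-20 / 7.31395e-20 ≈ 1.1313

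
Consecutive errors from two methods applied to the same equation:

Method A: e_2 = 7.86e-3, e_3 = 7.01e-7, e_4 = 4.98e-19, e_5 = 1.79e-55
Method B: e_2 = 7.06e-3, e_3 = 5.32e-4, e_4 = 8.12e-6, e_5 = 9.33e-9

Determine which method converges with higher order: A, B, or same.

A

Method A: p ≈ ln(1.79e-55/4.98e-19)/ln(4.98e-19/7.01e-7) ≈ 3.00.
Method B: p ≈ ln(9.33e-9/8.12e-6)/ln(8.12e-6/5.32e-4) ≈ 1.62.
Method A has the higher order (≈3.0 vs ≈1.6).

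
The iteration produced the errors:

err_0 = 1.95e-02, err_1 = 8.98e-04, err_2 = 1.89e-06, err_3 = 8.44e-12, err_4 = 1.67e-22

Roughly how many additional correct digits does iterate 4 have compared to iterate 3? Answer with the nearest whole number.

Digits gained ≈ log₁₀(err_3/err_4) = log₁₀(8.44e-12/1.67e-22) = log₁₀(5.05389e+10) ≈ 10.704.

11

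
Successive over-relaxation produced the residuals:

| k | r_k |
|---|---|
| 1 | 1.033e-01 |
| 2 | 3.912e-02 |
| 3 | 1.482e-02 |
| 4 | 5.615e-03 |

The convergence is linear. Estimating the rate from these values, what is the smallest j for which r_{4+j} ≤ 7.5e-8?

Rate ρ ≈ r_4/r_3 = 5.615e-03/1.482e-02 = 0.3789.
After j more steps, r_{4+j} ≈ 5.615e-03·ρ^j; need ρ^j ≤ 7.5e-8/5.615e-03 = 1.33571e-05.
j ≥ ln(1.33571e-05)/ln(0.3789) = -11.2235/-0.97048 = 11.565.
So 12 more iterations are needed.

12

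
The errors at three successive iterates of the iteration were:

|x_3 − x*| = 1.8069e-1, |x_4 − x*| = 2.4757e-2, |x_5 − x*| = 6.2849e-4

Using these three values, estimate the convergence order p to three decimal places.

p ≈ ln(|x_5 − x*|/|x_4 − x*|) / ln(|x_4 − x*|/|x_3 − x*|)
  = ln(6.2849e-4/2.4757e-2) / ln(2.4757e-2/1.8069e-1)
  = ln(0.0253864) / ln(0.137014)
  = -3.673542 / -1.987672 ≈ 1.848163

1.848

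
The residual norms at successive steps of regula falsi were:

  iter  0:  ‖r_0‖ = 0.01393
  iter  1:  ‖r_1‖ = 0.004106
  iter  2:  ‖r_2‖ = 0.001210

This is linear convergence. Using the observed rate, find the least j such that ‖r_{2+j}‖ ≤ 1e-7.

8

Rate ρ ≈ ‖r_2‖/‖r_1‖ = 0.001210/0.004106 = 0.2947.
After j more steps, ‖r_{2+j}‖ ≈ 0.001210·ρ^j; need ρ^j ≤ 1e-7/0.001210 = 8.26446e-05.
j ≥ ln(8.26446e-05)/ln(0.2947) = -9.4010/-1.22180 = 7.694.
So 8 more iterations are needed.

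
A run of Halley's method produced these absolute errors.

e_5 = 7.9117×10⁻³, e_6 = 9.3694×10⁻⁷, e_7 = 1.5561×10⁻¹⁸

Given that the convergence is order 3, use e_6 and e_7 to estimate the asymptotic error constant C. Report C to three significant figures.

1.89

C ≈ e_7 / e_6^3
  = 1.5561×10⁻¹⁸ / (9.3694×10⁻⁷)^3
  = 1.5561×10⁻¹⁸ / 8.22499e-19 ≈ 1.8919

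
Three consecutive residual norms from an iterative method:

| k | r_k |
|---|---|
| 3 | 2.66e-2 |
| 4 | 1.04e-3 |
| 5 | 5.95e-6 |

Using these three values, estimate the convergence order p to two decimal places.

p ≈ ln(r_5/r_4) / ln(r_4/r_3)
  = ln(5.95e-6/1.04e-3) / ln(1.04e-3/2.66e-2)
  = ln(0.00572115) / ln(0.0390977)
  = -5.16359 / -3.24169 ≈ 1.59287

1.59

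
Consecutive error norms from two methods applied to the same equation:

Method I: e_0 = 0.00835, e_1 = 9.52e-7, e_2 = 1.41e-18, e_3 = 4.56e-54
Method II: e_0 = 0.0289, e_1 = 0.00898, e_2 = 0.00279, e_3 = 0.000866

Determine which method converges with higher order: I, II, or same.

Method I: p ≈ ln(4.56e-54/1.41e-18)/ln(1.41e-18/9.52e-7) ≈ 3.00.
Method II: p ≈ ln(0.000866/0.00279)/ln(0.00279/0.00898) ≈ 1.00.
Method I has the higher order (≈3.0 vs ≈1.0).

I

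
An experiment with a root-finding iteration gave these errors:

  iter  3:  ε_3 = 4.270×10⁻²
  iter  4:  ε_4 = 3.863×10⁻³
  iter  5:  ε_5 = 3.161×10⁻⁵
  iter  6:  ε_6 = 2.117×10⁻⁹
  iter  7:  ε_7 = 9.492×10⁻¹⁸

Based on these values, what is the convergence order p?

Consecutive ratios: ε_7/ε_6 = 9.492×10⁻¹⁸/2.117×10⁻⁹ = 4.4837e-09, ε_6/ε_5 = 2.117×10⁻⁹/3.161×10⁻⁵ = 6.69725e-05.
p ≈ ln(4.4837e-09)/ln(6.69725e-05) = -19.2228/-9.6112 ≈ 2.00.
So the convergence is quadratic (order 2).

2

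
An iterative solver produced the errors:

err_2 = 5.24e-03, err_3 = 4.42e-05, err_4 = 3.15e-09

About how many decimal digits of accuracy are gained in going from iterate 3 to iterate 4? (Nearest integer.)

Digits gained ≈ log₁₀(err_3/err_4) = log₁₀(4.42e-05/3.15e-09) = log₁₀(14031.7) ≈ 4.147.

4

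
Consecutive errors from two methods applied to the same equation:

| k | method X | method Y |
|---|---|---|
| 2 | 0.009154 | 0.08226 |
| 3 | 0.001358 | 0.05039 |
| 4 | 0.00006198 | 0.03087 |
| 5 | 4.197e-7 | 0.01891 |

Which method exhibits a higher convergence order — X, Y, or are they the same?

Method X: p ≈ ln(4.197e-7/0.00006198)/ln(0.00006198/0.001358) ≈ 1.62.
Method Y: p ≈ ln(0.01891/0.03087)/ln(0.03087/0.05039) ≈ 1.00.
Method X has the higher order (≈1.6 vs ≈1.0).

X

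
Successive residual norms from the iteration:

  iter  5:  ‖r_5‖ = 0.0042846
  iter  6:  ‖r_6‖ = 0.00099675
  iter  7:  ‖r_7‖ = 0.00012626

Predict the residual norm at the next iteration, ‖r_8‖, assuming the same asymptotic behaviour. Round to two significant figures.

First estimate the order: p ≈ ln(‖r_7‖/‖r_6‖) / ln(‖r_6‖/‖r_5‖) = ln(0.00012626/0.00099675)/ln(0.00099675/0.0042846) = ln(0.126672)/ln(0.232635) ≈ 1.4168.
Then ‖r_8‖ ≈ ‖r_7‖·(‖r_7‖/‖r_6‖)^p = 0.00012626·(0.126672)^1.4168 = 0.00012626·0.0535399 ≈ 6.76e-06.

6.8e-6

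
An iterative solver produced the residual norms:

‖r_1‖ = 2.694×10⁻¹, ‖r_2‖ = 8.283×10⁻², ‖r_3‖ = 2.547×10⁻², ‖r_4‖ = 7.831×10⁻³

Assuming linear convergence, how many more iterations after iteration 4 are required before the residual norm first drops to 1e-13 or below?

22

Rate ρ ≈ ‖r_4‖/‖r_3‖ = 7.831×10⁻³/2.547×10⁻² = 0.3075.
After j more steps, ‖r_{4+j}‖ ≈ 7.831×10⁻³·ρ^j; need ρ^j ≤ 1e-13/7.831×10⁻³ = 1.27698e-11.
j ≥ ln(1.27698e-11)/ln(0.3075) = -25.0839/-1.17928 = 21.271.
So 22 more iterations are needed.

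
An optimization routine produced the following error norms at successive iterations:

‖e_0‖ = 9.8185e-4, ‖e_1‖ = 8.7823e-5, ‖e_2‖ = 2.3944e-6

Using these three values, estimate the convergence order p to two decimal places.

p ≈ ln(‖e_2‖/‖e_1‖) / ln(‖e_1‖/‖e_0‖)
  = ln(2.3944e-6/8.7823e-5) / ln(8.7823e-5/9.8185e-4)
  = ln(0.0272639) / ln(0.0894465)
  = -3.60219 / -2.41411 ≈ 1.49214

1.49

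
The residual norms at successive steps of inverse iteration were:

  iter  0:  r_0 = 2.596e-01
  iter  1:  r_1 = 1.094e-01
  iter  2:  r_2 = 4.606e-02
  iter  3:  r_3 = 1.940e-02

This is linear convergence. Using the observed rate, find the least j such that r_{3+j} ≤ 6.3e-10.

20

Rate ρ ≈ r_3/r_2 = 1.940e-02/4.606e-02 = 0.4212.
After j more steps, r_{3+j} ≈ 1.940e-02·ρ^j; need ρ^j ≤ 6.3e-10/1.940e-02 = 3.24742e-08.
j ≥ ln(3.24742e-08)/ln(0.4212) = -17.2428/-0.86465 = 19.942.
So 20 more iterations are needed.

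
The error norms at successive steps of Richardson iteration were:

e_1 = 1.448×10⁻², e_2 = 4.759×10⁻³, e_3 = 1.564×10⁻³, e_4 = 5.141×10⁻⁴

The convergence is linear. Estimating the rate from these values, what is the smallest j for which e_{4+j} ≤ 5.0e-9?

Rate ρ ≈ e_4/e_3 = 5.141×10⁻⁴/1.564×10⁻³ = 0.3287.
After j more steps, e_{4+j} ≈ 5.141×10⁻⁴·ρ^j; need ρ^j ≤ 5.0e-9/5.141×10⁻⁴ = 9.72573e-06.
j ≥ ln(9.72573e-06)/ln(0.3287) = -11.5407/-1.11261 = 10.373.
So 11 more iterations are needed.

11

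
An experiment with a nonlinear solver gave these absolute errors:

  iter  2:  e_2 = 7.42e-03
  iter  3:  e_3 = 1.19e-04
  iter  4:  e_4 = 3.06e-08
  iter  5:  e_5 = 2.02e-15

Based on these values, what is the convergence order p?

Consecutive ratios: e_5/e_4 = 2.02e-15/3.06e-08 = 6.60131e-08, e_4/e_3 = 3.06e-08/1.19e-04 = 0.000257143.
p ≈ ln(6.60131e-08)/ln(0.000257143) = -16.5334/-8.2659 ≈ 2.00.
So the convergence is quadratic (order 2).

2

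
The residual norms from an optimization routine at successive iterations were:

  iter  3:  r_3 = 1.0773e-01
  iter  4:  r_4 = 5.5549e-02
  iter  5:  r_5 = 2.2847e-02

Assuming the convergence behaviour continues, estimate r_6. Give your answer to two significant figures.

First estimate the order: p ≈ ln(r_5/r_4) / ln(r_4/r_3) = ln(2.2847e-02/5.5549e-02)/ln(5.5549e-02/1.0773e-01) = ln(0.411295)/ln(0.515632) ≈ 1.3413.
Then r_6 ≈ r_5·(r_5/r_4)^p = 2.2847e-02·(0.411295)^1.3413 = 2.2847e-02·0.303713 ≈ 0.006939.

6.9e-3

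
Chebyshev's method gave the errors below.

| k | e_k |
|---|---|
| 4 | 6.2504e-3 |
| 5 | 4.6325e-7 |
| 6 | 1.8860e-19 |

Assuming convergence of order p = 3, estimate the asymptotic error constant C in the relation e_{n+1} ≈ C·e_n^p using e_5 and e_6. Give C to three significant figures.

1.90

C ≈ e_6 / e_5^3
  = 1.8860e-19 / (4.6325e-7)^3
  = 1.8860e-19 / 9.94137e-20 ≈ 1.8971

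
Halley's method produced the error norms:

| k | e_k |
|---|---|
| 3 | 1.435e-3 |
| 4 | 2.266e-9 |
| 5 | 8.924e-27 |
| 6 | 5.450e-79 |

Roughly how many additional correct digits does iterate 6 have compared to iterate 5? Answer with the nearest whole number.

Digits gained ≈ log₁₀(e_5/e_6) = log₁₀(8.924e-27/5.450e-79) = log₁₀(1.63743e+52) ≈ 52.214.

52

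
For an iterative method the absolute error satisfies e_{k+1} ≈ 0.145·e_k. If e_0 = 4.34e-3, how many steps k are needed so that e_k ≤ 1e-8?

7

After k steps, e_k ≈ 4.34e-3·0.145^k.
Need 0.145^k ≤ 1e-8/4.34e-3 = 2.30415e-06.
k ≥ ln(2.30415e-06)/ln(0.145) = -12.9808/-1.93102 = 6.722.
Smallest integer k = 7.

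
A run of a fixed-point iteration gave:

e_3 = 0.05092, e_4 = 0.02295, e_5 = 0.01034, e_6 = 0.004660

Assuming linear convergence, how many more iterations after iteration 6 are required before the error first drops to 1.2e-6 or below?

11

Rate ρ ≈ e_6/e_5 = 0.004660/0.01034 = 0.4507.
After j more steps, e_{6+j} ≈ 0.004660·ρ^j; need ρ^j ≤ 1.2e-6/0.004660 = 0.000257511.
j ≥ ln(0.000257511)/ln(0.4507) = -8.2644/-0.79695 = 10.370.
So 11 more iterations are needed.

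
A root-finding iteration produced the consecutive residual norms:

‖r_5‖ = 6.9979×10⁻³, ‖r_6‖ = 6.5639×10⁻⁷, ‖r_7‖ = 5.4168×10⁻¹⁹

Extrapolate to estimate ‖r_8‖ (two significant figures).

3.0e-55

First estimate the order: p ≈ ln(‖r_7‖/‖r_6‖) / ln(‖r_6‖/‖r_5‖) = ln(5.4168×10⁻¹⁹/6.5639×10⁻⁷)/ln(6.5639×10⁻⁷/6.9979×10⁻³) = ln(8.25241e-13)/ln(9.37981e-05) ≈ 3.0000.
Then ‖r_8‖ ≈ ‖r_7‖·(‖r_7‖/‖r_6‖)^p = 5.4168×10⁻¹⁹·(8.25241e-13)^3.0000 = 5.4168×10⁻¹⁹·5.62008e-37 ≈ 3.044e-55.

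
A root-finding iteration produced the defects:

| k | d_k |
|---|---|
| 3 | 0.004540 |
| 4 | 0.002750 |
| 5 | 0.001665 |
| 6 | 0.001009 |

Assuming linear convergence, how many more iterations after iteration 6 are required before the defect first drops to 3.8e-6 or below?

Rate ρ ≈ d_6/d_5 = 0.001009/0.001665 = 0.6060.
After j more steps, d_{6+j} ≈ 0.001009·ρ^j; need ρ^j ≤ 3.8e-6/0.001009 = 0.00376611.
j ≥ ln(0.00376611)/ln(0.6060) = -5.5817/-0.50088 = 11.144.
So 12 more iterations are needed.

12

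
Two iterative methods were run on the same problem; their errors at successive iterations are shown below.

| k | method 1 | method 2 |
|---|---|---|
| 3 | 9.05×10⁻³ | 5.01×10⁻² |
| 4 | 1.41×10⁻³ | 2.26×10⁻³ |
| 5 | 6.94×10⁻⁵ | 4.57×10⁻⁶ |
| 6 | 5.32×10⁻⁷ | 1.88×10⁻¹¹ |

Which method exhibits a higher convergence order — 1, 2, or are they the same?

Method 1: p ≈ ln(5.32×10⁻⁷/6.94×10⁻⁵)/ln(6.94×10⁻⁵/1.41×10⁻³) ≈ 1.62.
Method 2: p ≈ ln(1.88×10⁻¹¹/4.57×10⁻⁶)/ln(4.57×10⁻⁶/2.26×10⁻³) ≈ 2.00.
Method 2 has the higher order (≈2.0 vs ≈1.6).

2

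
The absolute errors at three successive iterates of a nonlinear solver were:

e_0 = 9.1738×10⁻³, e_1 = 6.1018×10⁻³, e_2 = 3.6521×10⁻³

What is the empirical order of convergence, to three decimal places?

1.259

p ≈ ln(e_2/e_1) / ln(e_1/e_0)
  = ln(3.6521×10⁻³/6.1018×10⁻³) / ln(6.1018×10⁻³/9.1738×10⁻³)
  = ln(0.598528) / ln(0.665133)
  = -0.513282 / -0.407768 ≈ 1.258760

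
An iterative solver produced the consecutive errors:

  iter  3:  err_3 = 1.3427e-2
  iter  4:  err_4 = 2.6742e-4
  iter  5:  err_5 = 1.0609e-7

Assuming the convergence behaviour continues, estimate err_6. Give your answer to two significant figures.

1.7e-14

First estimate the order: p ≈ ln(err_5/err_4) / ln(err_4/err_3) = ln(1.0609e-7/2.6742e-4)/ln(2.6742e-4/1.3427e-2) = ln(0.000396717)/ln(0.0199166) ≈ 2.0000.
Then err_6 ≈ err_5·(err_5/err_4)^p = 1.0609e-7·(0.000396717)^2.0000 = 1.0609e-7·1.57384e-07 ≈ 1.67e-14.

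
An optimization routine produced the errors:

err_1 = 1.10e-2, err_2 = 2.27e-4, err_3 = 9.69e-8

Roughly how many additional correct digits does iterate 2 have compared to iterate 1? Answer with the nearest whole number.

Digits gained ≈ log₁₀(err_1/err_2) = log₁₀(1.10e-2/2.27e-4) = log₁₀(48.4581) ≈ 1.685.

2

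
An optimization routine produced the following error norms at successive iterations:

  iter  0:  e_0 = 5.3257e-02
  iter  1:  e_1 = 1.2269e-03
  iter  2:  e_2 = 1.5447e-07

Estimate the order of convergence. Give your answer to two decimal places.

p ≈ ln(e_2/e_1) / ln(e_1/e_0)
  = ln(1.5447e-07/1.2269e-03) / ln(1.2269e-03/5.3257e-02)
  = ln(0.000125903) / ln(0.0230373)
  = -8.98000 / -3.77064 ≈ 2.38156

2.38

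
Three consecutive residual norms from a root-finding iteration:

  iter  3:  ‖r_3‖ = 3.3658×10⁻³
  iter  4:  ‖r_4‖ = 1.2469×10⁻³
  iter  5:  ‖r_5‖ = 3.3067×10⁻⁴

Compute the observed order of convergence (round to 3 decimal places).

1.337

p ≈ ln(‖r_5‖/‖r_4‖) / ln(‖r_4‖/‖r_3‖)
  = ln(3.3067×10⁻⁴/1.2469×10⁻³) / ln(1.2469×10⁻³/3.3658×10⁻³)
  = ln(0.265194) / ln(0.370462)
  = -1.327294 / -0.993004 ≈ 1.336645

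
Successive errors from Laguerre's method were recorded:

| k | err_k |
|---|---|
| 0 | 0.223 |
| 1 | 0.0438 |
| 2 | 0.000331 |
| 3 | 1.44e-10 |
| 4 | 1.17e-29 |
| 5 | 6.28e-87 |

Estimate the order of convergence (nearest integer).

Consecutive ratios: err_5/err_4 = 6.28e-87/1.17e-29 = 5.36752e-58, err_4/err_3 = 1.17e-29/1.44e-10 = 8.125e-20.
p ≈ ln(5.36752e-58)/ln(8.125e-20) = -131.8696/-43.9568 ≈ 3.00.
So the convergence is cubic (order 3).

3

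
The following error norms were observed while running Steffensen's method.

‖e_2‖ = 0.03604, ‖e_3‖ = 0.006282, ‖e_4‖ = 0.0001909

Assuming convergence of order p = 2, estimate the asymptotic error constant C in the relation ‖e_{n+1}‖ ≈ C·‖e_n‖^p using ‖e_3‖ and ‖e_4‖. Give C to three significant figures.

4.84

C ≈ ‖e_4‖ / ‖e_3‖^2
  = 0.0001909 / (0.006282)^2
  = 0.0001909 / 3.94635e-05 ≈ 4.8374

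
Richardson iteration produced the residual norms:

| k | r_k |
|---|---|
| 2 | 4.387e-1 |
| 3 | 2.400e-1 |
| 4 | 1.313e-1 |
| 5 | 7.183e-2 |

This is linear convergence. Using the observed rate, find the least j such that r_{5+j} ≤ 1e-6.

19

Rate ρ ≈ r_5/r_4 = 7.183e-2/1.313e-1 = 0.5471.
After j more steps, r_{5+j} ≈ 7.183e-2·ρ^j; need ρ^j ≤ 1e-6/7.183e-2 = 1.39218e-05.
j ≥ ln(1.39218e-05)/ln(0.5471) = -11.1821/-0.60312 = 18.540.
So 19 more iterations are needed.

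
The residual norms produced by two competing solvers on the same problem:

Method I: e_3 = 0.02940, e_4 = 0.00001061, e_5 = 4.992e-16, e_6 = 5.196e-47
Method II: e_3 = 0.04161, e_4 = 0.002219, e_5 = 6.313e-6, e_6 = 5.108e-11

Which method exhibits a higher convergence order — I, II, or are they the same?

Method I: p ≈ ln(5.196e-47/4.992e-16)/ln(4.992e-16/0.00001061) ≈ 3.00.
Method II: p ≈ ln(5.108e-11/6.313e-6)/ln(6.313e-6/0.002219) ≈ 2.00.
Method I has the higher order (≈3.0 vs ≈2.0).

I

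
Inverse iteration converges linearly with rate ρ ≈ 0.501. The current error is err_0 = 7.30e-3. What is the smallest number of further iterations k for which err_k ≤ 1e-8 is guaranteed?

After k steps, err_k ≈ 7.30e-3·0.501^k.
Need 0.501^k ≤ 1e-8/7.30e-3 = 1.36986e-06.
k ≥ ln(1.36986e-06)/ln(0.501) = -13.5008/-0.69115 = 19.534.
Smallest integer k = 20.

20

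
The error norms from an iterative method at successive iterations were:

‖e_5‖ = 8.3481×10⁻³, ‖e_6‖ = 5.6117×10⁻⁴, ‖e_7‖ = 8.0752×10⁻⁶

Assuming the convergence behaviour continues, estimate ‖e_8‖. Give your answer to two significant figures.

1.0e-8

First estimate the order: p ≈ ln(‖e_7‖/‖e_6‖) / ln(‖e_6‖/‖e_5‖) = ln(8.0752×10⁻⁶/5.6117×10⁻⁴)/ln(5.6117×10⁻⁴/8.3481×10⁻³) = ln(0.0143899)/ln(0.0672213) ≈ 1.5710.
Then ‖e_8‖ ≈ ‖e_7‖·(‖e_7‖/‖e_6‖)^p = 8.0752×10⁻⁶·(0.0143899)^1.5710 = 8.0752×10⁻⁶·0.00127735 ≈ 1.031e-08.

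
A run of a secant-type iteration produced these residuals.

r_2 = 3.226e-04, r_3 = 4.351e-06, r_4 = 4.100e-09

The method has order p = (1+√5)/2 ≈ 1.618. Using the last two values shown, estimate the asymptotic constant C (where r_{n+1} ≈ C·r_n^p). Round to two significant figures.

C ≈ r_4 / r_3^1.618
  = 4.100e-09 / (4.351e-06)^1.618
  = 4.100e-09 / 2.11464e-09 ≈ 1.9389

1.9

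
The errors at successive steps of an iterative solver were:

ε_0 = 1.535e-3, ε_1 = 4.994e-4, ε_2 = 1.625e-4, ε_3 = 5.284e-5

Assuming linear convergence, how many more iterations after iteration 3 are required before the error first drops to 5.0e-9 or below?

9

Rate ρ ≈ ε_3/ε_2 = 5.284e-5/1.625e-4 = 0.3252.
After j more steps, ε_{3+j} ≈ 5.284e-5·ρ^j; need ρ^j ≤ 5.0e-9/5.284e-5 = 9.46253e-05.
j ≥ ln(9.46253e-05)/ln(0.3252) = -9.2656/-1.12331 = 8.248.
So 9 more iterations are needed.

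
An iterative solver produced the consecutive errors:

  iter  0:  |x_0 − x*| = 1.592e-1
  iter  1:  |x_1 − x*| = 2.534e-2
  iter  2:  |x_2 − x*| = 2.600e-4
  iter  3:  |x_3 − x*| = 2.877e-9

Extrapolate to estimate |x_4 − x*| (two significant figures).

First estimate the order: p ≈ ln(|x_3 − x*|/|x_2 − x*|) / ln(|x_2 − x*|/|x_1 − x*|) = ln(2.877e-9/2.600e-4)/ln(2.600e-4/2.534e-2) = ln(1.10654e-05)/ln(0.0102605) ≈ 2.4919.
Then |x_4 − x*| ≈ |x_3 − x*|·(|x_3 − x*|/|x_2 − x*|)^p = 2.877e-9·(1.10654e-05)^2.4919 = 2.877e-9·4.46747e-13 ≈ 1.285e-21.

1.3e-21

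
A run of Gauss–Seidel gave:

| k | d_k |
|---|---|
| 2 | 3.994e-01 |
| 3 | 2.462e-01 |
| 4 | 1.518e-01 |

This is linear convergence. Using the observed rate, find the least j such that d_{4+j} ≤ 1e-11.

49

Rate ρ ≈ d_4/d_3 = 1.518e-01/2.462e-01 = 0.6166.
After j more steps, d_{4+j} ≈ 1.518e-01·ρ^j; need ρ^j ≤ 1e-11/1.518e-01 = 6.58762e-11.
j ≥ ln(6.58762e-11)/ln(0.6166) = -23.4432/-0.48353 = 48.483.
So 49 more iterations are needed.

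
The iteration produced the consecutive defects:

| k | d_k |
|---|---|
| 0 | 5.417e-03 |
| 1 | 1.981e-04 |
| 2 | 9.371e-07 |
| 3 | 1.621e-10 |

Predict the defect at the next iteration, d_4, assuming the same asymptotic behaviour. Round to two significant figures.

First estimate the order: p ≈ ln(d_3/d_2) / ln(d_2/d_1) = ln(1.621e-10/9.371e-07)/ln(9.371e-07/1.981e-04) = ln(0.00017298)/ln(0.00473044) ≈ 1.6180.
Then d_4 ≈ d_3·(d_3/d_2)^p = 1.621e-10·(0.00017298)^1.6180 = 1.621e-10·8.18611e-07 ≈ 1.327e-16.

1.3e-16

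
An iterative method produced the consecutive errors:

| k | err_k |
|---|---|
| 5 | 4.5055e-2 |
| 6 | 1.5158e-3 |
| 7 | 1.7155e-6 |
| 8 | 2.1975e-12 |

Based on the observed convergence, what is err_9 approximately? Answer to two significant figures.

3.6e-24

First estimate the order: p ≈ ln(err_8/err_7) / ln(err_7/err_6) = ln(2.1975e-12/1.7155e-6)/ln(1.7155e-6/1.5158e-3) = ln(1.28097e-06)/ln(0.00113175) ≈ 2.0000.
Then err_9 ≈ err_8·(err_8/err_7)^p = 2.1975e-12·(1.28097e-06)^2.0000 = 2.1975e-12·1.64088e-12 ≈ 3.606e-24.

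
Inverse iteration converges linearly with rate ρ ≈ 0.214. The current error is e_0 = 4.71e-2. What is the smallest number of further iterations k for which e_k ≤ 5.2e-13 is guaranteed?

After k steps, e_k ≈ 4.71e-2·0.214^k.
Need 0.214^k ≤ 5.2e-13/4.71e-2 = 1.10403e-11.
k ≥ ln(1.10403e-11)/ln(0.214) = -25.2295/-1.54178 = 16.364.
Smallest integer k = 17.

17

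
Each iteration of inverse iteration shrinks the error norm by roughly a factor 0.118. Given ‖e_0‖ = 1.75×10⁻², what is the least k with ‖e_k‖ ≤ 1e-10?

9

After k steps, ‖e_k‖ ≈ 1.75×10⁻²·0.118^k.
Need 0.118^k ≤ 1e-10/1.75×10⁻² = 5.71429e-09.
k ≥ ln(5.71429e-09)/ln(0.118) = -18.9803/-2.13707 = 8.881.
Smallest integer k = 9.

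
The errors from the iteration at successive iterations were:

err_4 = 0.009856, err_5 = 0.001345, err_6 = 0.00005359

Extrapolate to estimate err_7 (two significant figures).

2.9e-7

First estimate the order: p ≈ ln(err_6/err_5) / ln(err_5/err_4) = ln(0.00005359/0.001345)/ln(0.001345/0.009856) = ln(0.0398439)/ln(0.136465) ≈ 1.6181.
Then err_7 ≈ err_6·(err_6/err_5)^p = 0.00005359·(0.0398439)^1.6181 = 0.00005359·0.00543558 ≈ 2.913e-07.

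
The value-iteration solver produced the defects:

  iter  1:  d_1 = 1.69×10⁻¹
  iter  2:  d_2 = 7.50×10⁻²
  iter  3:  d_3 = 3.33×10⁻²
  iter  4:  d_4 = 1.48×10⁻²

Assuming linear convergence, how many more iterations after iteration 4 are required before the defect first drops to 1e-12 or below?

Rate ρ ≈ d_4/d_3 = 1.48×10⁻²/3.33×10⁻² = 0.4444.
After j more steps, d_{4+j} ≈ 1.48×10⁻²·ρ^j; need ρ^j ≤ 1e-12/1.48×10⁻² = 6.75676e-11.
j ≥ ln(6.75676e-11)/ln(0.4444) = -23.4179/-0.81103 = 28.874.
So 29 more iterations are needed.

29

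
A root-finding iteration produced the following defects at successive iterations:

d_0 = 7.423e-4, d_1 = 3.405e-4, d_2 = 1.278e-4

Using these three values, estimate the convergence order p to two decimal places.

1.26

p ≈ ln(d_2/d_1) / ln(d_1/d_0)
  = ln(1.278e-4/3.405e-4) / ln(3.405e-4/7.423e-4)
  = ln(0.37533) / ln(0.458709)
  = -0.97995 / -0.77934 ≈ 1.25741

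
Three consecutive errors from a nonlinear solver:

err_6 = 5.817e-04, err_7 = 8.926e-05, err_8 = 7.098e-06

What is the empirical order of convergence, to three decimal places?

1.351

p ≈ ln(err_8/err_7) / ln(err_7/err_6)
  = ln(7.098e-06/8.926e-05) / ln(8.926e-05/5.817e-04)
  = ln(0.0795205) / ln(0.153447)
  = -2.531740 / -1.874400 ≈ 1.350694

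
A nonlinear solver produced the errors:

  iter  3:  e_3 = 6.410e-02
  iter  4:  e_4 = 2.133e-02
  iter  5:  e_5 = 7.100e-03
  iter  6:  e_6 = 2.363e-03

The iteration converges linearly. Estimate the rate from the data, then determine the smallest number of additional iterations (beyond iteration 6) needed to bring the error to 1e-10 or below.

Rate ρ ≈ e_6/e_5 = 2.363e-03/7.100e-03 = 0.3328.
After j more steps, e_{6+j} ≈ 2.363e-03·ρ^j; need ρ^j ≤ 1e-10/2.363e-03 = 4.23191e-08.
j ≥ ln(4.23191e-08)/ln(0.3328) = -16.9780/-1.10021 = 15.432.
So 16 more iterations are needed.

16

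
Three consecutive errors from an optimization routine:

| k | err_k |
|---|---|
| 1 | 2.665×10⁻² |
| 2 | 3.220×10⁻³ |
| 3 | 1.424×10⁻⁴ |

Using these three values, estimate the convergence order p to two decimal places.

p ≈ ln(err_3/err_2) / ln(err_2/err_1)
  = ln(1.424×10⁻⁴/3.220×10⁻³) / ln(3.220×10⁻³/2.665×10⁻²)
  = ln(0.0442236) / ln(0.120826)
  = -3.11850 / -2.11340 ≈ 1.47558

1.48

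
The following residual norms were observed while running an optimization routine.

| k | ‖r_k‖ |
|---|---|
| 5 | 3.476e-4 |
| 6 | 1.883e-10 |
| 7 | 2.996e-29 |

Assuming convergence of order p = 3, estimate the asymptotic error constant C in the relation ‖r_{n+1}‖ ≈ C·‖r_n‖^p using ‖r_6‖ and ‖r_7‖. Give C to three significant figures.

C ≈ ‖r_7‖ / ‖r_6‖^3
  = 2.996e-29 / (1.883e-10)^3
  = 2.996e-29 / 6.67653e-30 ≈ 4.4874

4.49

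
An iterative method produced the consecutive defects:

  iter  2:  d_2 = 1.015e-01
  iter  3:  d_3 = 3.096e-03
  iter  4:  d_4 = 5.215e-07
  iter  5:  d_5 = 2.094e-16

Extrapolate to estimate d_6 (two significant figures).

8.4e-40

First estimate the order: p ≈ ln(d_5/d_4) / ln(d_4/d_3) = ln(2.094e-16/5.215e-07)/ln(5.215e-07/3.096e-03) = ln(4.01534e-10)/ln(0.000168443) ≈ 2.4900.
Then d_6 ≈ d_5·(d_5/d_4)^p = 2.094e-16·(4.01534e-10)^2.4900 = 2.094e-16·4.01115e-24 ≈ 8.399e-40.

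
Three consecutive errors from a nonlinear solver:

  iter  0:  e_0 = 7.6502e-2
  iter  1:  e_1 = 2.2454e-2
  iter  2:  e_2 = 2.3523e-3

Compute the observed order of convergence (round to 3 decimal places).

p ≈ ln(e_2/e_1) / ln(e_1/e_0)
  = ln(2.3523e-3/2.2454e-2) / ln(2.2454e-2/7.6502e-2)
  = ln(0.104761) / ln(0.293509)
  = -2.256074 / -1.225847 ≈ 1.840421

1.840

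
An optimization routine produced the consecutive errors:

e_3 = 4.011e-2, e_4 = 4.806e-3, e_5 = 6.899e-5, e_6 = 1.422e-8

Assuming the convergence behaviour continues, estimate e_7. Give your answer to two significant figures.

First estimate the order: p ≈ ln(e_6/e_5) / ln(e_5/e_4) = ln(1.422e-8/6.899e-5)/ln(6.899e-5/4.806e-3) = ln(0.000206117)/ln(0.014355) ≈ 1.9999.
Then e_7 ≈ e_6·(e_6/e_5)^p = 1.422e-8·(0.000206117)^1.9999 = 1.422e-8·4.25203e-08 ≈ 6.046e-16.

6.0e-16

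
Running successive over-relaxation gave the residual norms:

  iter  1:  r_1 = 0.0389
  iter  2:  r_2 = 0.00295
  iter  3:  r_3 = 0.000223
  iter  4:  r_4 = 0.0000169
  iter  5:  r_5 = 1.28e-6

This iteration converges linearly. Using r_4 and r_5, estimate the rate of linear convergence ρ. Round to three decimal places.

ρ ≈ r_5/r_4 = 1.28e-6/0.0000169 = 0.07574

0.076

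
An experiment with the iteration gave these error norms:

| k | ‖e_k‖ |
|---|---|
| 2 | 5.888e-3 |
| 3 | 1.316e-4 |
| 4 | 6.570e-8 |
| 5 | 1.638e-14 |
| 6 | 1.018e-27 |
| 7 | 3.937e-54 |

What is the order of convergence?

Consecutive ratios: ‖e_7‖/‖e_6‖ = 3.937e-54/1.018e-27 = 3.86739e-27, ‖e_6‖/‖e_5‖ = 1.018e-27/1.638e-14 = 6.2149e-14.
p ≈ ln(3.86739e-27)/ln(6.2149e-14) = -60.8172/-30.4092 ≈ 2.00.
So the convergence is quadratic (order 2).

2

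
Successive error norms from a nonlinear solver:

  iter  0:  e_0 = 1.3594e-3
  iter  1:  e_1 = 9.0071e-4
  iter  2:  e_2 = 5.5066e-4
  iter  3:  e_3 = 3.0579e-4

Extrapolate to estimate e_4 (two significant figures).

First estimate the order: p ≈ ln(e_3/e_2) / ln(e_2/e_1) = ln(3.0579e-4/5.5066e-4)/ln(5.5066e-4/9.0071e-4) = ln(0.555315)/ln(0.611362) ≈ 1.1954.
Then e_4 ≈ e_3·(e_3/e_2)^p = 3.0579e-4·(0.555315)^1.1954 = 3.0579e-4·0.49502 ≈ 0.0001514.

1.5e-4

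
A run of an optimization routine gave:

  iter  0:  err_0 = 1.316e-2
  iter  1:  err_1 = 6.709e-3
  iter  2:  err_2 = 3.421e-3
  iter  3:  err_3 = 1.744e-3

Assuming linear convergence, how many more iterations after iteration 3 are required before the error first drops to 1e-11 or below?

29

Rate ρ ≈ err_3/err_2 = 1.744e-3/3.421e-3 = 0.5098.
After j more steps, err_{3+j} ≈ 1.744e-3·ρ^j; need ρ^j ≤ 1e-11/1.744e-3 = 5.73394e-09.
j ≥ ln(5.73394e-09)/ln(0.5098) = -18.9769/-0.67374 = 28.167.
So 29 more iterations are needed.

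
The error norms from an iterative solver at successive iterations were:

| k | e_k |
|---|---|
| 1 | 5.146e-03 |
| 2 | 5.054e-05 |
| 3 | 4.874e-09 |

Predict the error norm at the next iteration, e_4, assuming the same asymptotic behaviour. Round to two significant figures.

First estimate the order: p ≈ ln(e_3/e_2) / ln(e_2/e_1) = ln(4.874e-09/5.054e-05)/ln(5.054e-05/5.146e-03) = ln(9.64385e-05)/ln(0.00982122) ≈ 2.0000.
Then e_4 ≈ e_3·(e_3/e_2)^p = 4.874e-09·(9.64385e-05)^2.0000 = 4.874e-09·9.30038e-09 ≈ 4.533e-17.

4.5e-17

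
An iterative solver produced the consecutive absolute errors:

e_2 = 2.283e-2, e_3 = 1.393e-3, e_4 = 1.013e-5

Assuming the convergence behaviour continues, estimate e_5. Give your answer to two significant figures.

1.7e-9

First estimate the order: p ≈ ln(e_4/e_3) / ln(e_3/e_2) = ln(1.013e-5/1.393e-3)/ln(1.393e-3/2.283e-2) = ln(0.00727207)/ln(0.0610162) ≈ 1.7606.
Then e_5 ≈ e_4·(e_4/e_3)^p = 1.013e-5·(0.00727207)^1.7606 = 1.013e-5·0.000171884 ≈ 1.741e-09.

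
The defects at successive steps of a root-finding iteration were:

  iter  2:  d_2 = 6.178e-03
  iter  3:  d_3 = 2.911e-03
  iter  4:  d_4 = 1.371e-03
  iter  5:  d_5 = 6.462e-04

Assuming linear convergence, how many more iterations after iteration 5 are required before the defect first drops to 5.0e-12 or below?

25

Rate ρ ≈ d_5/d_4 = 6.462e-04/1.371e-03 = 0.4713.
After j more steps, d_{5+j} ≈ 6.462e-04·ρ^j; need ρ^j ≤ 5.0e-12/6.462e-04 = 7.73754e-09.
j ≥ ln(7.73754e-09)/ln(0.4713) = -18.6772/-0.75226 = 24.828.
So 25 more iterations are needed.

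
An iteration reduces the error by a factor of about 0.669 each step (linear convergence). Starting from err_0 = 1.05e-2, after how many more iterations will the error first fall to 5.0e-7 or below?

25

After k steps, err_k ≈ 1.05e-2·0.669^k.
Need 0.669^k ≤ 5.0e-7/1.05e-2 = 4.7619e-05.
k ≥ ln(4.7619e-05)/ln(0.669) = -9.9523/-0.40197 = 24.759.
Smallest integer k = 25.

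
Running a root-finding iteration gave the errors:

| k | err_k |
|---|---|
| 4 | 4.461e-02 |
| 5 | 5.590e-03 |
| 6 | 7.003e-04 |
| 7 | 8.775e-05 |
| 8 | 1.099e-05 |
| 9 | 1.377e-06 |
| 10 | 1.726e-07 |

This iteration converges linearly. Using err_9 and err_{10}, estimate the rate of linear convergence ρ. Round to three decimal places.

ρ ≈ err_{10}/err_9 = 1.726e-07/1.377e-06 = 0.12534

0.125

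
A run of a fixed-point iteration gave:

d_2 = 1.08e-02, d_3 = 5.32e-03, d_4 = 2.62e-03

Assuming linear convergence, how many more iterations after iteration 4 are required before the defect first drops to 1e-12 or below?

31

Rate ρ ≈ d_4/d_3 = 2.62e-03/5.32e-03 = 0.4925.
After j more steps, d_{4+j} ≈ 2.62e-03·ρ^j; need ρ^j ≤ 1e-12/2.62e-03 = 3.81679e-10.
j ≥ ln(3.81679e-10)/ln(0.4925) = -21.6864/-0.70826 = 30.619.
So 31 more iterations are needed.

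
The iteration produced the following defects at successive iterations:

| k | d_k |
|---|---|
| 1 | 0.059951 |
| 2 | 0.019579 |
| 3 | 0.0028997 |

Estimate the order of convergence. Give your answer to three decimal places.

p ≈ ln(d_3/d_2) / ln(d_2/d_1)
  = ln(0.0028997/0.019579) / ln(0.019579/0.059951)
  = ln(0.148103) / ln(0.326583)
  = -1.909847 / -1.119071 ≈ 1.706636

1.707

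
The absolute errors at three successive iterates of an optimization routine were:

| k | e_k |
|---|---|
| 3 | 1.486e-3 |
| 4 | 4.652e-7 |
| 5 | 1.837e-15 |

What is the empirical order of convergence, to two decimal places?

p ≈ ln(e_5/e_4) / ln(e_4/e_3)
  = ln(1.837e-15/4.652e-7) / ln(4.652e-7/1.486e-3)
  = ln(3.94884e-09) / ln(0.000313055)
  = -19.34984 / -8.06913 ≈ 2.39801

2.40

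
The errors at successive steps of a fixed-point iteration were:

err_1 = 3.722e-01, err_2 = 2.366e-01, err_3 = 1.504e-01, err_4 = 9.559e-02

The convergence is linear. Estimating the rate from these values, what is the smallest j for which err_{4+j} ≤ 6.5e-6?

Rate ρ ≈ err_4/err_3 = 9.559e-02/1.504e-01 = 0.6356.
After j more steps, err_{4+j} ≈ 9.559e-02·ρ^j; need ρ^j ≤ 6.5e-6/9.559e-02 = 6.79987e-05.
j ≥ ln(6.79987e-05)/ln(0.6356) = -9.5960/-0.45319 = 21.174.
So 22 more iterations are needed.

22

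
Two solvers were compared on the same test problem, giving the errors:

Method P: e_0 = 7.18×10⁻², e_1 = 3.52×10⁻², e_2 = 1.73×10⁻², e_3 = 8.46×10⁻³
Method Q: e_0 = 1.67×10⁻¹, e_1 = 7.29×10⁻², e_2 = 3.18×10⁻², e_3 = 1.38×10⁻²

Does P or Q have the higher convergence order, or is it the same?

Method P: p ≈ ln(8.46×10⁻³/1.73×10⁻²)/ln(1.73×10⁻²/3.52×10⁻²) ≈ 1.01.
Method Q: p ≈ ln(1.38×10⁻²/3.18×10⁻²)/ln(3.18×10⁻²/7.29×10⁻²) ≈ 1.01.
Both orders ≈ 1.0 — effectively the same.

same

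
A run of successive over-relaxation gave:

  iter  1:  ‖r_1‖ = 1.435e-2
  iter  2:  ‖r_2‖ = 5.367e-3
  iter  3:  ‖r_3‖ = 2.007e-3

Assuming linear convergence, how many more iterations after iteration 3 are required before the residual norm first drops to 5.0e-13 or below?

Rate ρ ≈ ‖r_3‖/‖r_2‖ = 2.007e-3/5.367e-3 = 0.3740.
After j more steps, ‖r_{3+j}‖ ≈ 2.007e-3·ρ^j; need ρ^j ≤ 5.0e-13/2.007e-3 = 2.49128e-10.
j ≥ ln(2.49128e-10)/ln(0.3740) = -22.1131/-0.98350 = 22.484.
So 23 more iterations are needed.

23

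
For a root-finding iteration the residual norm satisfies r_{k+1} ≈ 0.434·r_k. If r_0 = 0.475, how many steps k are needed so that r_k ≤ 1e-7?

19

After k steps, r_k ≈ 0.475·0.434^k.
Need 0.434^k ≤ 1e-7/0.475 = 2.10526e-07.
k ≥ ln(2.10526e-07)/ln(0.434) = -15.3737/-0.83471 = 18.418.
Smallest integer k = 19.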